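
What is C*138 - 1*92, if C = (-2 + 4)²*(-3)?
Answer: -1748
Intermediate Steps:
C = -12 (C = 2²*(-3) = 4*(-3) = -12)
C*138 - 1*92 = -12*138 - 1*92 = -1656 - 92 = -1748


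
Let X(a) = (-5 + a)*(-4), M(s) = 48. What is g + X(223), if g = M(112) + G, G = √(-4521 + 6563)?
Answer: -824 + √2042 ≈ -778.81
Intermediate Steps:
G = √2042 ≈ 45.188
g = 48 + √2042 ≈ 93.188
X(a) = 20 - 4*a
g + X(223) = (48 + √2042) + (20 - 4*223) = (48 + √2042) + (20 - 892) = (48 + √2042) - 872 = -824 + √2042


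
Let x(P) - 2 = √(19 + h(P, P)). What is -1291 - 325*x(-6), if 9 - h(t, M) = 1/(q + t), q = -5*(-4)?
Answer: -1941 - 325*√5474/14 ≈ -3658.5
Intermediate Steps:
q = 20
h(t, M) = 9 - 1/(20 + t)
x(P) = 2 + √(19 + (179 + 9*P)/(20 + P))
-1291 - 325*x(-6) = -1291 - 325*(2 + √((559 + 28*(-6))/(20 - 6))) = -1291 - 325*(2 + √((559 - 168)/14)) = -1291 - 325*(2 + √((1/14)*391)) = -1291 - 325*(2 + √(391/14)) = -1291 - 325*(2 + √5474/14) = -1291 + (-650 - 325*√5474/14) = -1941 - 325*√5474/14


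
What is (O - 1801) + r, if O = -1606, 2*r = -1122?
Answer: -3968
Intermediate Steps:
r = -561 (r = (1/2)*(-1122) = -561)
(O - 1801) + r = (-1606 - 1801) - 561 = -3407 - 561 = -3968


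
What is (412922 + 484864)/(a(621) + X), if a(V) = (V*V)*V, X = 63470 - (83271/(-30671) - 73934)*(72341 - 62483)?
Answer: 27535994406/29702246258431 ≈ 0.00092707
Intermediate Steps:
X = 22357061294500/30671 (X = 63470 - (83271*(-1/30671) - 73934)*9858 = 63470 - (-83271/30671 - 73934)*9858 = 63470 - (-2267712985)*9858/30671 = 63470 - 1*(-22355114606130/30671) = 63470 + 22355114606130/30671 = 22357061294500/30671 ≈ 7.2893e+8)
a(V) = V³ (a(V) = V²*V = V³)
(412922 + 484864)/(a(621) + X) = (412922 + 484864)/(621³ + 22357061294500/30671) = 897786/(239483061 + 22357061294500/30671) = 897786/(29702246258431/30671) = 897786*(30671/29702246258431) = 27535994406/29702246258431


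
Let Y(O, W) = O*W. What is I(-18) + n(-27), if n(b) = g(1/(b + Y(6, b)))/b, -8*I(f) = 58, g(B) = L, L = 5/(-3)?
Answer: -2329/324 ≈ -7.1883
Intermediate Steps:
L = -5/3 (L = 5*(-⅓) = -5/3 ≈ -1.6667)
g(B) = -5/3
I(f) = -29/4 (I(f) = -⅛*58 = -29/4)
n(b) = -5/(3*b)
I(-18) + n(-27) = -29/4 - 5/3/(-27) = -29/4 - 5/3*(-1/27) = -29/4 + 5/81 = -2329/324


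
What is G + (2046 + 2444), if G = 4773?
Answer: 9263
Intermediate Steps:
G + (2046 + 2444) = 4773 + (2046 + 2444) = 4773 + 4490 = 9263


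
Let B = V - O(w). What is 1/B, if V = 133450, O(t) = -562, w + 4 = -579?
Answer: 1/134012 ≈ 7.4620e-6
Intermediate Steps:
w = -583 (w = -4 - 579 = -583)
B = 134012 (B = 133450 - 1*(-562) = 133450 + 562 = 134012)
1/B = 1/134012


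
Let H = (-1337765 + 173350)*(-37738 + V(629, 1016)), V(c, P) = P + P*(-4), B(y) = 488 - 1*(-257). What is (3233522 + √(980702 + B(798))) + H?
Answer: 47495063712 + 29*√1167 ≈ 4.7495e+10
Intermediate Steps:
B(y) = 745 (B(y) = 488 + 257 = 745)
V(c, P) = -3*P (V(c, P) = P - 4*P = -3*P)
H = 47491830190 (H = (-1337765 + 173350)*(-37738 - 3*1016) = -1164415*(-37738 - 3048) = -1164415*(-40786) = 47491830190)
(3233522 + √(980702 + B(798))) + H = (3233522 + √(980702 + 745)) + 47491830190 = (3233522 + √981447) + 47491830190 = (3233522 + 29*√1167) + 47491830190 = 47495063712 + 29*√1167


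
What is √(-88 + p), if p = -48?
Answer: 2*I*√34 ≈ 11.662*I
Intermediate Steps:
√(-88 + p) = √(-88 - 48) = √(-136) = 2*I*√34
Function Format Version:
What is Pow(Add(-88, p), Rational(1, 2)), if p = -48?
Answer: Mul(2, I, Pow(34, Rational(1, 2))) ≈ Mul(11.662, I)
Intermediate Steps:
Pow(Add(-88, p), Rational(1, 2)) = Pow(Add(-88, -48), Rational(1, 2)) = Pow(-136, Rational(1, 2)) = Mul(2, I, Pow(34, Rational(1, 2)))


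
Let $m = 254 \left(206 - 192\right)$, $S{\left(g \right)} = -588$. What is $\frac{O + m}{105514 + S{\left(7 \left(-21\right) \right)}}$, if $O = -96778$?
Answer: $- \frac{46611}{52463} \approx -0.88845$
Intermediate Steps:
$m = 3556$ ($m = 254 \cdot 14 = 3556$)
$\frac{O + m}{105514 + S{\left(7 \left(-21\right) \right)}} = \frac{-96778 + 3556}{105514 - 588} = - \frac{93222}{104926} = \left(-93222\right) \frac{1}{104926} = - \frac{46611}{52463}$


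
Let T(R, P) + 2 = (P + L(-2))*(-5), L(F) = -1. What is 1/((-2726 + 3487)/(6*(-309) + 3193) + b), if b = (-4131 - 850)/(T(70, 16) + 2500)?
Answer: -3244397/4825656 ≈ -0.67232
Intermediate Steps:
T(R, P) = 3 - 5*P (T(R, P) = -2 + (P - 1)*(-5) = -2 + (-1 + P)*(-5) = -2 + (5 - 5*P) = 3 - 5*P)
b = -4981/2423 (b = (-4131 - 850)/((3 - 5*16) + 2500) = -4981/((3 - 80) + 2500) = -4981/(-77 + 2500) = -4981/2423 ≈ -2.0557)
1/((-2726 + 3487)/(6*(-309) + 3193) + b) = 1/((-2726 + 3487)/(6*(-309) + 3193) - 4981/2423) = 1/(761/(-1854 + 3193) - 4981/2423) = 1/(761/1339 - 4981/2423) = 1/(-4825656/3244397) = -3244397/4825656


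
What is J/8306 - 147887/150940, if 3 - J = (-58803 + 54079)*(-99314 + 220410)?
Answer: 43172565878579/626853820 ≈ 68872.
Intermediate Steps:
J = 572057507 (J = 3 - (-58803 + 54079)*(-99314 + 220410) = 3 - (-4724)*121096 = 3 - 1*(-572057504) = 3 + 572057504 = 572057507)
J/8306 - 147887/150940 = 572057507/8306 - 147887/150940 = 43172565878579/626853820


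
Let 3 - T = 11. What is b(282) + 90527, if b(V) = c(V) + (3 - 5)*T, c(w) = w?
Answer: 90825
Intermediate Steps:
T = -8 (T = 3 - 1*11 = 3 - 11 = -8)
b(V) = 16 + V (b(V) = V + (3 - 5)*(-8) = V - 2*(-8) = V + 16 = 16 + V)
b(282) + 90527 = (16 + 282) + 90527 = 298 + 90527 = 90825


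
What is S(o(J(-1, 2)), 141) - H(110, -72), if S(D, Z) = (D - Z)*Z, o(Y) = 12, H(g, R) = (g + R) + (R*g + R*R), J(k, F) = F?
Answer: -15491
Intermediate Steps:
H(g, R) = R + g + R² + R*g (H(g, R) = (R + g) + (R*g + R²) = (R + g) + (R² + R*g) = R + g + R² + R*g)
S(D, Z) = Z*(D - Z)
S(o(J(-1, 2)), 141) - H(110, -72) = 141*(12 - 1*141) - (-72 + 110 + (-72)² - 72*110) = 141*(12 - 141) - (-72 + 110 + 5184 - 7920) = 141*(-129) - 1*(-2698) = -18189 + 2698 = -15491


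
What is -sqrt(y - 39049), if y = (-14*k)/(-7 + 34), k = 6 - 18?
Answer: -I*sqrt(351385)/3 ≈ -197.59*I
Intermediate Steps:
k = -12
y = 56/9 (y = (-14*(-12))/(-7 + 34) = 168/27 = 168*(1/27) = 56/9 ≈ 6.2222)
-sqrt(y - 39049) = -sqrt(56/9 - 39049) = -sqrt(-351385/9) = -I*sqrt(351385)/3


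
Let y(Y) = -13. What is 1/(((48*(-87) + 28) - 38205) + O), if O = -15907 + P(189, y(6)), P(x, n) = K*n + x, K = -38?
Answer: -1/57577 ≈ -1.7368e-5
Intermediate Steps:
P(x, n) = x - 38*n (P(x, n) = -38*n + x = x - 38*n)
O = -15224 (O = -15907 + (189 - 38*(-13)) = -15907 + (189 + 494) = -15907 + 683 = -15224)
1/(((48*(-87) + 28) - 38205) + O) = 1/(((48*(-87) + 28) - 38205) - 15224) = 1/(((-4176 + 28) - 38205) - 15224) = 1/((-4148 - 38205) - 15224) = 1/(-42353 - 15224) = 1/(-57577) = -1/57577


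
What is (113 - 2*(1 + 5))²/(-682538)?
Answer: -10201/682538 ≈ -0.014946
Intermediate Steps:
(113 - 2*(1 + 5))²/(-682538) = (113 - 2*6)²*(-1/682538) = (113 - 12)²*(-1/682538) = 101²*(-1/682538) = 10201*(-1/682538) = -10201/682538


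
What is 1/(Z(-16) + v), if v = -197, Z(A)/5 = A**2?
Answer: 1/1083 ≈ 0.00092336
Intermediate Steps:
Z(A) = 5*A**2
1/(Z(-16) + v) = 1/(5*(-16)**2 - 197) = 1/(5*256 - 197) = 1/(1280 - 197) = 1/1083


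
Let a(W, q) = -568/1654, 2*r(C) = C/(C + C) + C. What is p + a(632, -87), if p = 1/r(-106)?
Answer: -63232/174497 ≈ -0.36237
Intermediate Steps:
r(C) = ¼ + C/2 (r(C) = (C/(C + C) + C)/2 = (C/((2*C)) + C)/2 = ((1/(2*C))*C + C)/2 = (½ + C)/2 = ¼ + C/2)
a(W, q) = -284/827 (a(W, q) = -568*1/1654 = -284/827)
p = -4/211 (p = 1/(¼ + (½)*(-106)) = 1/(¼ - 53) = 1/(-211/4) = -4/211 ≈ -0.018957)
p + a(632, -87) = -4/211 - 284/827 = -63232/174497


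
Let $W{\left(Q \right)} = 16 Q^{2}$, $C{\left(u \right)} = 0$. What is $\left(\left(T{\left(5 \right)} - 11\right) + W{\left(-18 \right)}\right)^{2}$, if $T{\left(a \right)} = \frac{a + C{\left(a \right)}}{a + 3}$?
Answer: $\frac{1713049321}{64} \approx 2.6766 \cdot 10^{7}$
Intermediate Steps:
$T{\left(a \right)} = \frac{a}{3 + a}$ ($T{\left(a \right)} = \frac{a + 0}{a + 3} = \frac{a}{3 + a}$)
$\left(\left(T{\left(5 \right)} - 11\right) + W{\left(-18 \right)}\right)^{2} = \left(\left(\frac{5}{3 + 5} - 11\right) + 16 \left(-18\right)^{2}\right)^{2} = \left(\left(\frac{5}{8} - 11\right) + 16 \cdot 324\right)^{2} = \left(\left(5 \cdot \frac{1}{8} - 11\right) + 5184\right)^{2} = \left(\left(\frac{5}{8} - 11\right) + 5184\right)^{2} = \left(- \frac{83}{8} + 5184\right)^{2} = \left(\frac{41389}{8}\right)^{2} = \frac{1713049321}{64}$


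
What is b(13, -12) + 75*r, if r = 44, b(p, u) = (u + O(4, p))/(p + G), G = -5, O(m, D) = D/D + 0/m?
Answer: 26389/8 ≈ 3298.6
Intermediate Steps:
O(m, D) = 1 (O(m, D) = 1 + 0 = 1)
b(p, u) = (1 + u)/(-5 + p) (b(p, u) = (u + 1)/(p - 5) = (1 + u)/(-5 + p))
b(13, -12) + 75*r = (1 - 12)/(-5 + 13) + 75*44 = -11/8 + 3300 = 26389/8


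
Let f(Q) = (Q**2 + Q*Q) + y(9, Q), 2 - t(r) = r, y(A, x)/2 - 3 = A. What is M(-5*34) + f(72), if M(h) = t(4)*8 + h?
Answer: 10206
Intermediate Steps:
y(A, x) = 6 + 2*A
t(r) = 2 - r
M(h) = -16 + h (M(h) = (2 - 1*4)*8 + h = (2 - 4)*8 + h = -2*8 + h = -16 + h)
f(Q) = 24 + 2*Q**2 (f(Q) = (Q**2 + Q*Q) + (6 + 2*9) = (Q**2 + Q**2) + (6 + 18) = 2*Q**2 + 24 = 24 + 2*Q**2)
M(-5*34) + f(72) = (-16 - 5*34) + (24 + 2*72**2) = (-16 - 170) + (24 + 2*5184) = -186 + (24 + 10368) = -186 + 10392 = 10206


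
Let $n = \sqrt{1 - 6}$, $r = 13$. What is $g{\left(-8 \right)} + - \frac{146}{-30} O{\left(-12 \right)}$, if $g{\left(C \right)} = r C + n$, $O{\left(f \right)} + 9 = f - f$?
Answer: $- \frac{739}{5} + i \sqrt{5} \approx -147.8 + 2.2361 i$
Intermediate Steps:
$O{\left(f \right)} = -9$ ($O{\left(f \right)} = -9 + \left(f - f\right) = -9 + 0 = -9$)
$n = i \sqrt{5}$ ($n = \sqrt{-5} = i \sqrt{5} \approx 2.2361 i$)
$g{\left(C \right)} = 13 C + i \sqrt{5}$
$g{\left(-8 \right)} + - \frac{146}{-30} O{\left(-12 \right)} = \left(13 \left(-8\right) + i \sqrt{5}\right) + - \frac{146}{-30} \left(-9\right) = \left(-104 + i \sqrt{5}\right) + \left(-146\right) \left(- \frac{1}{30}\right) \left(-9\right) = \left(-104 + i \sqrt{5}\right) + \frac{73}{15} \left(-9\right) = \left(-104 + i \sqrt{5}\right) - \frac{219}{5} = - \frac{739}{5} + i \sqrt{5}$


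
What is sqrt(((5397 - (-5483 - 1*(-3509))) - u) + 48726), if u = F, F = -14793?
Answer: sqrt(70890) ≈ 266.25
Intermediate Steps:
u = -14793
sqrt(((5397 - (-5483 - 1*(-3509))) - u) + 48726) = sqrt(((5397 - (-5483 - 1*(-3509))) - 1*(-14793)) + 48726) = sqrt(((5397 - (-5483 + 3509)) + 14793) + 48726) = sqrt(((5397 - 1*(-1974)) + 14793) + 48726) = sqrt(((5397 + 1974) + 14793) + 48726) = sqrt((7371 + 14793) + 48726) = sqrt(22164 + 48726) = sqrt(70890)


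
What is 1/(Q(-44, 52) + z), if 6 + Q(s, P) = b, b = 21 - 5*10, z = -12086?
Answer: -1/12121 ≈ -8.2501e-5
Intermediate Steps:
b = -29 (b = 21 - 1*50 = 21 - 50 = -29)
Q(s, P) = -35 (Q(s, P) = -6 - 29 = -35)
1/(Q(-44, 52) + z) = 1/(-35 - 12086) = 1/(-12121) = -1/12121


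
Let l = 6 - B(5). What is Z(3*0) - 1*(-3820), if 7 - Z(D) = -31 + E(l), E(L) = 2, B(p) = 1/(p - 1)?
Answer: 3856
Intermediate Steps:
B(p) = 1/(-1 + p)
l = 23/4 (l = 6 - 1/(-1 + 5) = 6 - 1/4 = 6 - 1*¼ = 6 - ¼ = 23/4 ≈ 5.7500)
Z(D) = 36 (Z(D) = 7 - (-31 + 2) = 7 - 1*(-29) = 7 + 29 = 36)
Z(3*0) - 1*(-3820) = 36 - 1*(-3820) = 36 + 3820 = 3856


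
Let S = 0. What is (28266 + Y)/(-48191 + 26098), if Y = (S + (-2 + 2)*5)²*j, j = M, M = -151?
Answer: -28266/22093 ≈ -1.2794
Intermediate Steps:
j = -151
Y = 0 (Y = (0 + (-2 + 2)*5)²*(-151) = (0 + 0*5)²*(-151) = (0 + 0)²*(-151) = 0²*(-151) = 0*(-151) = 0)
(28266 + Y)/(-48191 + 26098) = (28266 + 0)/(-48191 + 26098) = 28266/(-22093) = 28266*(-1/22093) = -28266/22093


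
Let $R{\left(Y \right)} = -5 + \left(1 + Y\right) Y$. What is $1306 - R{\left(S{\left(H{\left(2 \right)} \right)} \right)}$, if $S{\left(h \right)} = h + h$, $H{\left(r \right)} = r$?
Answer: $1291$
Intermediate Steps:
$S{\left(h \right)} = 2 h$
$R{\left(Y \right)} = -5 + Y \left(1 + Y\right)$
$1306 - R{\left(S{\left(H{\left(2 \right)} \right)} \right)} = 1306 - \left(-5 + 2 \cdot 2 + \left(2 \cdot 2\right)^{2}\right) = 1306 - \left(-5 + 4 + 4^{2}\right) = 1306 - \left(-5 + 4 + 16\right) = 1306 - 15 = 1291$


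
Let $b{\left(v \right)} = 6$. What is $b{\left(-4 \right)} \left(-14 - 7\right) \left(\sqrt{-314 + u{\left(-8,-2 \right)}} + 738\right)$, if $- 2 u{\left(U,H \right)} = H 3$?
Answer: $-92988 - 126 i \sqrt{311} \approx -92988.0 - 2222.0 i$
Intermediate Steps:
$u{\left(U,H \right)} = - \frac{3 H}{2}$ ($u{\left(U,H \right)} = - \frac{H 3}{2} = - \frac{3 H}{2}$)
$b{\left(-4 \right)} \left(-14 - 7\right) \left(\sqrt{-314 + u{\left(-8,-2 \right)}} + 738\right) = 6 \left(-14 - 7\right) \left(\sqrt{-314 - -3} + 738\right) = 6 \left(-21\right) \left(\sqrt{-314 + 3} + 738\right) = - 126 \left(\sqrt{-311} + 738\right) = - 126 \left(i \sqrt{311} + 738\right) = - 126 \left(738 + i \sqrt{311}\right) = -92988 - 126 i \sqrt{311}$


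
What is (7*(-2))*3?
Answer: -42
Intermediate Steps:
(7*(-2))*3 = -14*3 = -42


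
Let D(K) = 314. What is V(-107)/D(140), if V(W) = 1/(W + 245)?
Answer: 1/43332 ≈ 2.3078e-5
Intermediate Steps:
V(W) = 1/(245 + W)
V(-107)/D(140) = 1/((245 - 107)*314) = (1/314)/138 = (1/138)*(1/314) = 1/43332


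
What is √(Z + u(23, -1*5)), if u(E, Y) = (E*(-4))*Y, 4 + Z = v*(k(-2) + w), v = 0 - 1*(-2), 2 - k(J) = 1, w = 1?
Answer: 2*√115 ≈ 21.448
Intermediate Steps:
k(J) = 1 (k(J) = 2 - 1*1 = 2 - 1 = 1)
v = 2 (v = 0 + 2 = 2)
Z = 0 (Z = -4 + 2*(1 + 1) = -4 + 2*2 = -4 + 4 = 0)
u(E, Y) = -4*E*Y (u(E, Y) = (-4*E)*Y = -4*E*Y)
√(Z + u(23, -1*5)) = √(0 - 4*23*(-1*5)) = √(0 - 4*23*(-5)) = √(0 + 460) = √460 = 2*√115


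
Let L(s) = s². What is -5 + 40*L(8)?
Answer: 2555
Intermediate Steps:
-5 + 40*L(8) = -5 + 40*8² = -5 + 40*64 = -5 + 2560 = 2555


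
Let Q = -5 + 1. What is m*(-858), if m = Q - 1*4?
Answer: 6864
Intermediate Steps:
Q = -4
m = -8 (m = -4 - 1*4 = -4 - 4 = -8)
m*(-858) = -8*(-858) = 6864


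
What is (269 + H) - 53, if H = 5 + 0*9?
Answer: 221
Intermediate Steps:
H = 5 (H = 5 + 0 = 5)
(269 + H) - 53 = (269 + 5) - 53 = 274 - 53 = 221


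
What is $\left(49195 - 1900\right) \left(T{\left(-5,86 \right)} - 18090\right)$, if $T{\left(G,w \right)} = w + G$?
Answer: $-851735655$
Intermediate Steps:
$T{\left(G,w \right)} = G + w$
$\left(49195 - 1900\right) \left(T{\left(-5,86 \right)} - 18090\right) = \left(49195 - 1900\right) \left(\left(-5 + 86\right) - 18090\right) = 47295 \left(81 - 18090\right) = 47295 \left(-18009\right) = -851735655$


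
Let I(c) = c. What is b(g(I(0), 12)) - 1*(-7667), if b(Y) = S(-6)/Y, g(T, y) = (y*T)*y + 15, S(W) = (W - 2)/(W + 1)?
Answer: 575033/75 ≈ 7667.1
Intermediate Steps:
S(W) = (-2 + W)/(1 + W)
g(T, y) = 15 + T*y**2 (g(T, y) = (T*y)*y + 15 = T*y**2 + 15 = 15 + T*y**2)
b(Y) = 8/(5*Y) (b(Y) = ((-2 - 6)/(1 - 6))/Y = (-8/(-5))/Y = (-1/5*(-8))/Y = 8/(5*Y))
b(g(I(0), 12)) - 1*(-7667) = 8/(5*(15 + 0*12**2)) - 1*(-7667) = 8/(5*(15 + 0*144)) + 7667 = 8/(5*(15 + 0)) + 7667 = (8/5)/15 + 7667 = (8/5)*(1/15) + 7667 = 8/75 + 7667 = 575033/75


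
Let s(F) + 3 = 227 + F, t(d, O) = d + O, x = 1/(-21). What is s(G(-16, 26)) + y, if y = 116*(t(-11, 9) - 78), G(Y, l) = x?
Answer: -190177/21 ≈ -9056.0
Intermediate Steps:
x = -1/21 ≈ -0.047619
t(d, O) = O + d
G(Y, l) = -1/21
s(F) = 224 + F (s(F) = -3 + (227 + F) = 224 + F)
y = -9280 (y = 116*((9 - 11) - 78) = 116*(-2 - 78) = 116*(-80) = -9280)
s(G(-16, 26)) + y = (224 - 1/21) - 9280 = 4703/21 - 9280 = -190177/21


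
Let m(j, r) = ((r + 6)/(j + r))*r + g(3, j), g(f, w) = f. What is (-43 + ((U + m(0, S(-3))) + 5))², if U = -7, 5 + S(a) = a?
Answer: 1936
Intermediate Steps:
S(a) = -5 + a
m(j, r) = 3 + r*(6 + r)/(j + r) (m(j, r) = ((r + 6)/(j + r))*r + 3 = ((6 + r)/(j + r))*r + 3 = r*(6 + r)/(j + r) + 3 = 3 + r*(6 + r)/(j + r))
(-43 + ((U + m(0, S(-3))) + 5))² = (-43 + ((-7 + ((-5 - 3)² + 3*0 + 9*(-5 - 3))/(0 + (-5 - 3))) + 5))² = (-43 + ((-7 + ((-8)² + 0 + 9*(-8))/(0 - 8)) + 5))² = (-43 + ((-7 + (64 + 0 - 72)/(-8)) + 5))² = (-43 + ((-7 - ⅛*(-8)) + 5))² = (-43 + ((-7 + 1) + 5))² = (-43 + (-6 + 5))² = (-43 - 1)² = (-44)² = 1936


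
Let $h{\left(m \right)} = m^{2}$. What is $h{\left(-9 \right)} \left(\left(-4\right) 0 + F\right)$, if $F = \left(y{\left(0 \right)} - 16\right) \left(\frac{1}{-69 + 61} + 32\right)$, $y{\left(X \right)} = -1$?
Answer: $- \frac{351135}{8} \approx -43892.0$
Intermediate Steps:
$F = - \frac{4335}{8}$ ($F = \left(-1 - 16\right) \left(\frac{1}{-69 + 61} + 32\right) = - 17 \left(\frac{1}{-8} + 32\right) = - 17 \left(- \frac{1}{8} + 32\right) = \left(-17\right) \frac{255}{8} = - \frac{4335}{8} \approx -541.88$)
$h{\left(-9 \right)} \left(\left(-4\right) 0 + F\right) = \left(-9\right)^{2} \left(\left(-4\right) 0 - \frac{4335}{8}\right) = 81 \left(0 - \frac{4335}{8}\right) = 81 \left(- \frac{4335}{8}\right) = - \frac{351135}{8}$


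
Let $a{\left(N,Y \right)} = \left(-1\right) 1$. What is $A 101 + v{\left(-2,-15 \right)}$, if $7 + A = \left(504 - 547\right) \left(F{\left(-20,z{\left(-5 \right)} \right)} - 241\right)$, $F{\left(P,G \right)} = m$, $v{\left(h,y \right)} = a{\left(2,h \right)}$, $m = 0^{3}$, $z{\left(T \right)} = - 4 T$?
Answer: $1045955$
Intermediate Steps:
$a{\left(N,Y \right)} = -1$
$m = 0$
$v{\left(h,y \right)} = -1$
$F{\left(P,G \right)} = 0$
$A = 10356$ ($A = -7 + \left(504 - 547\right) \left(0 - 241\right) = -7 - -10363 = -7 + 10363 = 10356$)
$A 101 + v{\left(-2,-15 \right)} = 10356 \cdot 101 - 1 = 1045956 - 1 = 1045955$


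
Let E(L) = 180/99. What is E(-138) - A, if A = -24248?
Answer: 266748/11 ≈ 24250.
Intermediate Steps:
E(L) = 20/11 (E(L) = 180*(1/99) = 20/11)
E(-138) - A = 20/11 - 1*(-24248) = 20/11 + 24248 = 266748/11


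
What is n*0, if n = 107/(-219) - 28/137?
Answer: 0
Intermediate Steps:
n = -20791/30003 (n = 107*(-1/219) - 28*1/137 = -107/219 - 28/137 = -20791/30003 ≈ -0.69296)
n*0 = -20791/30003*0 = 0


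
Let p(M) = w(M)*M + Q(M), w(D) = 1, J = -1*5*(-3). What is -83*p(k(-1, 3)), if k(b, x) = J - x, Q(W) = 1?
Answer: -1079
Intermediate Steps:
J = 15 (J = -5*(-3) = 15)
k(b, x) = 15 - x
p(M) = 1 + M (p(M) = 1*M + 1 = M + 1 = 1 + M)
-83*p(k(-1, 3)) = -83*(1 + (15 - 1*3)) = -83*(1 + (15 - 3)) = -83*(1 + 12) = -83*13 = -1079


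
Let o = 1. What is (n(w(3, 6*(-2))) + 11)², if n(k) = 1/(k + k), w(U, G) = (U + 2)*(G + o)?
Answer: 1461681/12100 ≈ 120.80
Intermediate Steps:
w(U, G) = (1 + G)*(2 + U) (w(U, G) = (U + 2)*(G + 1) = (2 + U)*(1 + G) = (1 + G)*(2 + U))
n(k) = 1/(2*k)
(n(w(3, 6*(-2))) + 11)² = (1/(2*(2 + 3 + 2*(6*(-2)) + (6*(-2))*3)) + 11)² = (1/(2*(2 + 3 + 2*(-12) - 12*3)) + 11)² = (1/(2*(2 + 3 - 24 - 36)) + 11)² = ((½)/(-55) + 11)² = ((½)*(-1/55) + 11)² = (-1/110 + 11)² = (1209/110)² = 1461681/12100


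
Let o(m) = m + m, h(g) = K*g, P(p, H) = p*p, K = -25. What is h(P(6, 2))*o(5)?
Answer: -9000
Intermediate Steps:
P(p, H) = p²
h(g) = -25*g
o(m) = 2*m
h(P(6, 2))*o(5) = (-25*6²)*(2*5) = -25*36*10 = -900*10 = -9000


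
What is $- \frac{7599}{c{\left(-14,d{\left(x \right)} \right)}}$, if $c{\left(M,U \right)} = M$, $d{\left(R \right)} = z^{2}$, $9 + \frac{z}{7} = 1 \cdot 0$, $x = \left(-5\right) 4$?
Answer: $\frac{7599}{14} \approx 542.79$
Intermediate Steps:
$x = -20$
$z = -63$ ($z = -63 + 7 \cdot 1 \cdot 0 = -63 + 7 \cdot 0 = -63 + 0 = -63$)
$d{\left(R \right)} = 3969$ ($d{\left(R \right)} = \left(-63\right)^{2} = 3969$)
$- \frac{7599}{c{\left(-14,d{\left(x \right)} \right)}} = - \frac{7599}{-14} = \left(-7599\right) \left(- \frac{1}{14}\right) = \frac{7599}{14}$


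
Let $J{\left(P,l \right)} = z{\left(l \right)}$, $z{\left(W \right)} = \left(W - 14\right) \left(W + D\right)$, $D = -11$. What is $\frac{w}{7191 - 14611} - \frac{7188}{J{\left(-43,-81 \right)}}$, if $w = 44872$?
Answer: $- \frac{5568953}{810635} \approx -6.8699$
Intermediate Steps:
$z{\left(W \right)} = \left(-14 + W\right) \left(-11 + W\right)$ ($z{\left(W \right)} = \left(W - 14\right) \left(W - 11\right) = \left(-14 + W\right) \left(-11 + W\right)$)
$J{\left(P,l \right)} = 154 + l^{2} - 25 l$
$\frac{w}{7191 - 14611} - \frac{7188}{J{\left(-43,-81 \right)}} = \frac{44872}{7191 - 14611} - \frac{7188}{154 + \left(-81\right)^{2} - -2025} = \frac{44872}{7191 - 14611} - \frac{7188}{154 + 6561 + 2025} = \frac{44872}{-7420} - \frac{7188}{8740} = 44872 \left(- \frac{1}{7420}\right) - \frac{1797}{2185} = - \frac{11218}{1855} - \frac{1797}{2185} = - \frac{5568953}{810635}$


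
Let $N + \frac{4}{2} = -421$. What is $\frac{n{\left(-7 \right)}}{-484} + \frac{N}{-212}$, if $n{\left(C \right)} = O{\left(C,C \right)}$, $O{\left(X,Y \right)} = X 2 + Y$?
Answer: $\frac{13074}{6413} \approx 2.0387$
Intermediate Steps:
$O{\left(X,Y \right)} = Y + 2 X$ ($O{\left(X,Y \right)} = 2 X + Y = Y + 2 X$)
$n{\left(C \right)} = 3 C$ ($n{\left(C \right)} = C + 2 C = 3 C$)
$N = -423$ ($N = -2 - 421 = -423$)
$\frac{n{\left(-7 \right)}}{-484} + \frac{N}{-212} = \frac{3 \left(-7\right)}{-484} - \frac{423}{-212} = \left(-21\right) \left(- \frac{1}{484}\right) - - \frac{423}{212} = \frac{21}{484} + \frac{423}{212} = \frac{13074}{6413}$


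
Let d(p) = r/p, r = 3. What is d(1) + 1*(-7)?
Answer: -4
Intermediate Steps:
d(p) = 3/p
d(1) + 1*(-7) = 3/1 + 1*(-7) = 3*1 - 7 = 3 - 7 = -4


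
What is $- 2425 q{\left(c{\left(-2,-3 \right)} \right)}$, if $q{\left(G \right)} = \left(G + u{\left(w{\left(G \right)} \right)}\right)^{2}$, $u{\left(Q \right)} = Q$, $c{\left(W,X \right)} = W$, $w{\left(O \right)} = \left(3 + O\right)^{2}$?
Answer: $-2425$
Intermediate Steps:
$q{\left(G \right)} = \left(G + \left(3 + G\right)^{2}\right)^{2}$
$- 2425 q{\left(c{\left(-2,-3 \right)} \right)} = - 2425 \left(-2 + \left(3 - 2\right)^{2}\right)^{2} = - 2425 \left(-2 + 1^{2}\right)^{2} = - 2425 \left(-2 + 1\right)^{2} = - 2425 \left(-1\right)^{2} = \left(-2425\right) 1 = -2425$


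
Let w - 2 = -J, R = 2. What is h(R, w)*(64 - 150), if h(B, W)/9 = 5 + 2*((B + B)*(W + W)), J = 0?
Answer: -28638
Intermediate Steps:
w = 2 (w = 2 - 1*0 = 2 + 0 = 2)
h(B, W) = 45 + 72*B*W (h(B, W) = 9*(5 + 2*((B + B)*(W + W))) = 9*(5 + 2*((2*B)*(2*W))) = 9*(5 + 2*(4*B*W)) = 9*(5 + 8*B*W) = 45 + 72*B*W)
h(R, w)*(64 - 150) = (45 + 72*2*2)*(64 - 150) = (45 + 288)*(-86) = 333*(-86) = -28638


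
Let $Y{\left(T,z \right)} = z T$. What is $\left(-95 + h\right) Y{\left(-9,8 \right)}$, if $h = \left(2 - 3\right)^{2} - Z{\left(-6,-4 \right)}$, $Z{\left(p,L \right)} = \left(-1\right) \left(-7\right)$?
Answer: $7272$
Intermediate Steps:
$Z{\left(p,L \right)} = 7$
$Y{\left(T,z \right)} = T z$
$h = -6$ ($h = \left(2 - 3\right)^{2} - 7 = \left(-1\right)^{2} - 7 = 1 - 7 = -6$)
$\left(-95 + h\right) Y{\left(-9,8 \right)} = \left(-95 - 6\right) \left(\left(-9\right) 8\right) = \left(-101\right) \left(-72\right) = 7272$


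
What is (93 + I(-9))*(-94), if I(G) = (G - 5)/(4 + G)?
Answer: -45026/5 ≈ -9005.2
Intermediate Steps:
I(G) = (-5 + G)/(4 + G)
(93 + I(-9))*(-94) = (93 + (-5 - 9)/(4 - 9))*(-94) = (93 - 14/(-5))*(-94) = (93 - 1/5*(-14))*(-94) = (93 + 14/5)*(-94) = (479/5)*(-94) = -45026/5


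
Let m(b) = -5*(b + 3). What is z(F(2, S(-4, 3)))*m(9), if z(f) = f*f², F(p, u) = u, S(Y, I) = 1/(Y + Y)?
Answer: 15/128 ≈ 0.11719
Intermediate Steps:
S(Y, I) = 1/(2*Y)
z(f) = f³
m(b) = -15 - 5*b (m(b) = -5*(3 + b) = -15 - 5*b)
z(F(2, S(-4, 3)))*m(9) = ((½)/(-4))³*(-15 - 5*9) = ((½)*(-¼))³*(-15 - 45) = (-⅛)³*(-60) = -1/512*(-60) = 15/128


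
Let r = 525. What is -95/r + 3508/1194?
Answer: 19203/6965 ≈ 2.7571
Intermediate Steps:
-95/r + 3508/1194 = -95/525 + 3508/1194 = -95*1/525 + 3508*(1/1194) = -19/105 + 1754/597 = 19203/6965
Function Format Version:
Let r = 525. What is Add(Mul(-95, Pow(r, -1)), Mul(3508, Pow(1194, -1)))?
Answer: Rational(19203, 6965) ≈ 2.7571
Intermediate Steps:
Add(Mul(-95, Pow(r, -1)), Mul(3508, Pow(1194, -1))) = Add(Mul(-95, Pow(525, -1)), Mul(3508, Pow(1194, -1))) = Add(Mul(-95, Rational(1, 525)), Mul(3508, Rational(1, 1194))) = Add(Rational(-19, 105), Rational(1754, 597)) = Rational(19203, 6965)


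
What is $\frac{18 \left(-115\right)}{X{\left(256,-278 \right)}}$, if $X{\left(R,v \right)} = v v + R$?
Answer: $- \frac{207}{7754} \approx -0.026696$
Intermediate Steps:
$X{\left(R,v \right)} = R + v^{2}$ ($X{\left(R,v \right)} = v^{2} + R = R + v^{2}$)
$\frac{18 \left(-115\right)}{X{\left(256,-278 \right)}} = \frac{18 \left(-115\right)}{256 + \left(-278\right)^{2}} = - \frac{2070}{256 + 77284} = - \frac{2070}{77540} = \left(-2070\right) \frac{1}{77540} = - \frac{207}{7754}$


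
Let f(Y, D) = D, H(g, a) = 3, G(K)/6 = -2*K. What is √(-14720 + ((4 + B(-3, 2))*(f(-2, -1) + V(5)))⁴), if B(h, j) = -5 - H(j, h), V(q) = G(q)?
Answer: 8*√55383134 ≈ 59536.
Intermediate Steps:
G(K) = -12*K (G(K) = 6*(-2*K) = -12*K)
V(q) = -12*q
B(h, j) = -8 (B(h, j) = -5 - 1*3 = -5 - 3 = -8)
√(-14720 + ((4 + B(-3, 2))*(f(-2, -1) + V(5)))⁴) = √(-14720 + ((4 - 8)*(-1 - 12*5))⁴) = √(-14720 + (-4*(-1 - 60))⁴) = √(-14720 + (-4*(-61))⁴) = √(-14720 + 244⁴) = √(-14720 + 3544535296) = √3544520576 = 8*√55383134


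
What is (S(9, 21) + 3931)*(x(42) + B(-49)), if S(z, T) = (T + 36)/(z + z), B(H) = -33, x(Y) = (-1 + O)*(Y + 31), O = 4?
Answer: 731755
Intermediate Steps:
x(Y) = 93 + 3*Y (x(Y) = (-1 + 4)*(Y + 31) = 3*(31 + Y) = 93 + 3*Y)
S(z, T) = (36 + T)/(2*z) (S(z, T) = (36 + T)/((2*z)) = (36 + T)*(1/(2*z)) = (36 + T)/(2*z))
(S(9, 21) + 3931)*(x(42) + B(-49)) = ((½)*(36 + 21)/9 + 3931)*((93 + 3*42) - 33) = ((½)*(⅑)*57 + 3931)*((93 + 126) - 33) = (19/6 + 3931)*(219 - 33) = (23605/6)*186 = 731755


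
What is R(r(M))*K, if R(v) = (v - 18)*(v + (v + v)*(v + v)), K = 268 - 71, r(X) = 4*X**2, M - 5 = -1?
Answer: 149051776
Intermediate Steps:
M = 4 (M = 5 - 1 = 4)
K = 197
R(v) = (-18 + v)*(v + 4*v**2) (R(v) = (-18 + v)*(v + (2*v)*(2*v)) = (-18 + v)*(v + 4*v**2))
R(r(M))*K = ((4*4**2)*(-18 - 284*4**2 + 4*(4*4**2)**2))*197 = ((4*16)*(-18 - 284*16 + 4*(4*16)**2))*197 = (64*(-18 - 71*64 + 4*64**2))*197 = (64*(-18 - 4544 + 4*4096))*197 = (64*(-18 - 4544 + 16384))*197 = (64*11822)*197 = 756608*197 = 149051776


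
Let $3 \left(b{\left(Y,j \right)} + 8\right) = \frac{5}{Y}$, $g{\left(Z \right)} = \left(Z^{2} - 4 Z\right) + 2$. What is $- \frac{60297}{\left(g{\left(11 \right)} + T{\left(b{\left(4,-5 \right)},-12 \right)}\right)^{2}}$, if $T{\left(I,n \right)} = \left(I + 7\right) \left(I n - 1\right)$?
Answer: $- \frac{241188}{2809} \approx -85.863$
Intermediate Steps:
$g{\left(Z \right)} = 2 + Z^{2} - 4 Z$
$b{\left(Y,j \right)} = -8 + \frac{5}{3 Y}$ ($b{\left(Y,j \right)} = -8 + \frac{5 \frac{1}{Y}}{3} = -8 + \frac{5}{3 Y}$)
$T{\left(I,n \right)} = \left(-1 + I n\right) \left(7 + I\right)$ ($T{\left(I,n \right)} = \left(7 + I\right) \left(-1 + I n\right) = \left(-1 + I n\right) \left(7 + I\right)$)
$- \frac{60297}{\left(g{\left(11 \right)} + T{\left(b{\left(4,-5 \right)},-12 \right)}\right)^{2}} = - \frac{60297}{\left(\left(2 + 11^{2} - 44\right) - \left(-1 + \frac{5}{12} + 12 \left(-8 + \frac{5}{3 \cdot 4}\right)^{2} - 7 \left(-8 + \frac{5}{3 \cdot 4}\right) \left(-12\right)\right)\right)^{2}} = - \frac{60297}{\left(\left(2 + 121 - 44\right) - \left(-1 + \frac{5}{12} + 12 \left(-8 + \frac{5}{3} \cdot \frac{1}{4}\right)^{2} - 7 \left(-8 + \frac{5}{3} \cdot \frac{1}{4}\right) \left(-12\right)\right)\right)^{2}} = - \frac{60297}{\left(79 - \left(- \frac{7}{12} + 12 \left(-8 + \frac{5}{12}\right)^{2} - 7 \left(-8 + \frac{5}{12}\right) \left(-12\right)\right)\right)^{2}} = - \frac{60297}{\left(79 - \left(- \frac{7}{12} - 637 + \frac{8281}{12}\right)\right)^{2}} = - \frac{60297}{\left(79 + \left(-7 + \frac{91}{12} - \frac{8281}{12} + 637\right)\right)^{2}} = - \frac{60297}{\left(79 - \frac{105}{2}\right)^{2}} = - \frac{60297}{\left(\frac{53}{2}\right)^{2}} = - \frac{60297}{\frac{2809}{4}} = \left(-60297\right) \frac{4}{2809} = - \frac{241188}{2809}$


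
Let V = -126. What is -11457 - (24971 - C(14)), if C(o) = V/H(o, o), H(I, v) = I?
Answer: -36437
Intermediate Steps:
C(o) = -126/o
-11457 - (24971 - C(14)) = -11457 - (24971 - (-126)/14) = -11457 - (24971 - 1*(-9)) = -11457 - (24971 + 9) = -11457 - 1*24980 = -11457 - 24980 = -36437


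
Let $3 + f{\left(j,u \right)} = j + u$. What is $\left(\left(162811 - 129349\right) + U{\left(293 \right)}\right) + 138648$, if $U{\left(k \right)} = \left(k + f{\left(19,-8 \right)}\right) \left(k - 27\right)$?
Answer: $252176$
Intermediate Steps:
$f{\left(j,u \right)} = -3 + j + u$ ($f{\left(j,u \right)} = -3 + \left(j + u\right) = -3 + j + u$)
$U{\left(k \right)} = \left(-27 + k\right) \left(8 + k\right)$ ($U{\left(k \right)} = \left(k - -8\right) \left(k - 27\right) = \left(k + 8\right) \left(-27 + k\right) = \left(8 + k\right) \left(-27 + k\right) = \left(-27 + k\right) \left(8 + k\right)$)
$\left(\left(162811 - 129349\right) + U{\left(293 \right)}\right) + 138648 = \left(\left(162811 - 129349\right) - \left(5783 - 85849\right)\right) + 138648 = \left(33462 - -80066\right) + 138648 = \left(33462 + 80066\right) + 138648 = 113528 + 138648 = 252176$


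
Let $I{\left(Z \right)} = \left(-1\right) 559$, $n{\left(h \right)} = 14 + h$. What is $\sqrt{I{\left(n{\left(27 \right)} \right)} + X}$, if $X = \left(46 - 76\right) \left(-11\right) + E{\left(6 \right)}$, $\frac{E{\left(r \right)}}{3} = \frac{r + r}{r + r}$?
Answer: $i \sqrt{226} \approx 15.033 i$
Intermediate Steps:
$E{\left(r \right)} = 3$ ($E{\left(r \right)} = 3 \frac{r + r}{r + r} = 3 \frac{2 r}{2 r} = 3 \cdot 2 r \frac{1}{2 r} = 3 \cdot 1 = 3$)
$I{\left(Z \right)} = -559$
$X = 333$ ($X = \left(46 - 76\right) \left(-11\right) + 3 = \left(-30\right) \left(-11\right) + 3 = 330 + 3 = 333$)
$\sqrt{I{\left(n{\left(27 \right)} \right)} + X} = \sqrt{-559 + 333} = \sqrt{-226} = i \sqrt{226}$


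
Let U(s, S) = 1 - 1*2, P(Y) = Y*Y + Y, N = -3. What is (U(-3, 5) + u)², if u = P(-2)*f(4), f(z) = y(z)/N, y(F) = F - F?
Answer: 1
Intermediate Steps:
y(F) = 0
P(Y) = Y + Y² (P(Y) = Y² + Y = Y + Y²)
f(z) = 0 (f(z) = 0/(-3) = 0*(-⅓) = 0)
U(s, S) = -1 (U(s, S) = 1 - 2 = -1)
u = 0 (u = -2*(1 - 2)*0 = -2*(-1)*0 = 2*0 = 0)
(U(-3, 5) + u)² = (-1 + 0)² = (-1)² = 1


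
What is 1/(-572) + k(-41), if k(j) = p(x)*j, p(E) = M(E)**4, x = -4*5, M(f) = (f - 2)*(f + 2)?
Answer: -576714179238913/572 ≈ -1.0082e+12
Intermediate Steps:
M(f) = (-2 + f)*(2 + f)
x = -20
p(E) = (-4 + E**2)**4
k(j) = 24591257856*j (k(j) = (-4 + (-20)**2)**4*j = (-4 + 400)**4*j = 396**4*j = 24591257856*j)
1/(-572) + k(-41) = 1/(-572) + 24591257856*(-41) = -1/572 - 1008241572096 = -576714179238913/572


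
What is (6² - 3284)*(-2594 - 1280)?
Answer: 12582752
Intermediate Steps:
(6² - 3284)*(-2594 - 1280) = (36 - 3284)*(-3874) = -3248*(-3874) = 12582752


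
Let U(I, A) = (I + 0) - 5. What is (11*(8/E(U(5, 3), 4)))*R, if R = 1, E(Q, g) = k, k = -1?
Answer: -88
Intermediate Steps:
U(I, A) = -5 + I (U(I, A) = I - 5 = -5 + I)
E(Q, g) = -1
(11*(8/E(U(5, 3), 4)))*R = (11*(8/(-1)))*1 = (11*(8*(-1)))*1 = (11*(-8))*1 = -88*1 = -88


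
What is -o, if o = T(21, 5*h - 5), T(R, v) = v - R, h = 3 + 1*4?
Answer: -9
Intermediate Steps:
h = 7 (h = 3 + 4 = 7)
o = 9 (o = (5*7 - 5) - 1*21 = (35 - 5) - 21 = 30 - 21 = 9)
-o = -1*9 = -9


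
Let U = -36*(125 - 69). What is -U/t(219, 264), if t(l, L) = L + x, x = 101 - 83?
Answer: 336/47 ≈ 7.1489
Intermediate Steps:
x = 18
t(l, L) = 18 + L (t(l, L) = L + 18 = 18 + L)
U = -2016 (U = -36*56 = -2016)
-U/t(219, 264) = -(-2016)/(18 + 264) = -(-2016)/282 = -1*(-336/47) = 336/47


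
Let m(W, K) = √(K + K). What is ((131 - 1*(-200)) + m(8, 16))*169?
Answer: 55939 + 676*√2 ≈ 56895.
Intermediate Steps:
m(W, K) = √2*√K (m(W, K) = √(2*K) = √2*√K)
((131 - 1*(-200)) + m(8, 16))*169 = ((131 - 1*(-200)) + √2*√16)*169 = ((131 + 200) + √2*4)*169 = (331 + 4*√2)*169 = 55939 + 676*√2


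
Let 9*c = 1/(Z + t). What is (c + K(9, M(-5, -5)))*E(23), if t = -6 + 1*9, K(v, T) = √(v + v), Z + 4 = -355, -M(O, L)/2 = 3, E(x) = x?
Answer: -23/3204 + 69*√2 ≈ 97.574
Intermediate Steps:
M(O, L) = -6 (M(O, L) = -2*3 = -6)
Z = -359 (Z = -4 - 355 = -359)
K(v, T) = √2*√v (K(v, T) = √(2*v) = √2*√v)
t = 3 (t = -6 + 9 = 3)
c = -1/3204 (c = 1/(9*(-359 + 3)) = (⅑)/(-356) = (⅑)*(-1/356) = -1/3204 ≈ -0.00031211)
(c + K(9, M(-5, -5)))*E(23) = (-1/3204 + √2*√9)*23 = (-1/3204 + √2*3)*23 = (-1/3204 + 3*√2)*23 = -23/3204 + 69*√2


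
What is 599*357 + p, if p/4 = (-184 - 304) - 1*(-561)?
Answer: 214135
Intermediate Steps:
p = 292 (p = 4*((-184 - 304) - 1*(-561)) = 4*(-488 + 561) = 4*73 = 292)
599*357 + p = 599*357 + 292 = 213843 + 292 = 214135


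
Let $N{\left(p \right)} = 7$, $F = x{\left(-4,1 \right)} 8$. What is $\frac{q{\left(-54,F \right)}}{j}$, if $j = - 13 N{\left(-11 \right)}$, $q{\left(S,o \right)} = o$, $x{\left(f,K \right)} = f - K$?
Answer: $\frac{40}{91} \approx 0.43956$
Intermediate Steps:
$F = -40$ ($F = \left(-4 - 1\right) 8 = \left(-5\right) 8 = -40$)
$j = -91$ ($j = \left(-13\right) 7 = -91$)
$\frac{q{\left(-54,F \right)}}{j} = - \frac{40}{-91} = \left(-40\right) \left(- \frac{1}{91}\right) = \frac{40}{91}$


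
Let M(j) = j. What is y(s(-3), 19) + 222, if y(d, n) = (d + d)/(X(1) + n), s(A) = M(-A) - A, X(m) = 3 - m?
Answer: 1558/7 ≈ 222.57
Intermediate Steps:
s(A) = -2*A (s(A) = -A - A = -2*A)
y(d, n) = 2*d/(2 + n) (y(d, n) = (d + d)/((3 - 1*1) + n) = (2*d)/((3 - 1) + n) = (2*d)/(2 + n) = 2*d/(2 + n))
y(s(-3), 19) + 222 = 2*(-2*(-3))/(2 + 19) + 222 = 2*6/21 + 222 = 2*6*(1/21) + 222 = 4/7 + 222 = 1558/7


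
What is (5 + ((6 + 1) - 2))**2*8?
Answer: 800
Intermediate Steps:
(5 + ((6 + 1) - 2))**2*8 = (5 + (7 - 2))**2*8 = (5 + 5)**2*8 = 10**2*8 = 100*8 = 800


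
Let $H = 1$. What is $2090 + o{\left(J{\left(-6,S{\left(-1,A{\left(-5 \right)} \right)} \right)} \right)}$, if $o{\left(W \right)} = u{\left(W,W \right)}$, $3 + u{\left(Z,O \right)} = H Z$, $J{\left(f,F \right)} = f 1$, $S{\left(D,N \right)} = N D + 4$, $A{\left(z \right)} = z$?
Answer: $2081$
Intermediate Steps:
$S{\left(D,N \right)} = 4 + D N$ ($S{\left(D,N \right)} = D N + 4 = 4 + D N$)
$J{\left(f,F \right)} = f$
$u{\left(Z,O \right)} = -3 + Z$ ($u{\left(Z,O \right)} = -3 + 1 Z = -3 + Z$)
$o{\left(W \right)} = -3 + W$
$2090 + o{\left(J{\left(-6,S{\left(-1,A{\left(-5 \right)} \right)} \right)} \right)} = 2090 - 9 = 2081$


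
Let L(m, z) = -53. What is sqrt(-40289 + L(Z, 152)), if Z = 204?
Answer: I*sqrt(40342) ≈ 200.85*I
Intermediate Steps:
sqrt(-40289 + L(Z, 152)) = sqrt(-40289 - 53) = sqrt(-40342) = I*sqrt(40342)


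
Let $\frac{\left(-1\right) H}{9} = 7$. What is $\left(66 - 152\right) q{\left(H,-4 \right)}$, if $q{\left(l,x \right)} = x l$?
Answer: $-21672$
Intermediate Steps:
$H = -63$ ($H = \left(-9\right) 7 = -63$)
$q{\left(l,x \right)} = l x$
$\left(66 - 152\right) q{\left(H,-4 \right)} = \left(66 - 152\right) \left(\left(-63\right) \left(-4\right)\right) = \left(-86\right) 252 = -21672$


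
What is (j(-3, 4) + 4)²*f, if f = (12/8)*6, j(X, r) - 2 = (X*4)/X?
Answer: 900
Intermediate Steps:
j(X, r) = 6 (j(X, r) = 2 + (X*4)/X = 2 + (4*X)/X = 2 + 4 = 6)
f = 9 (f = (12*(⅛))*6 = (3/2)*6 = 9)
(j(-3, 4) + 4)²*f = (6 + 4)²*9 = 10²*9 = 100*9 = 900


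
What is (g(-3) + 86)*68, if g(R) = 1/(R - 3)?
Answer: 17510/3 ≈ 5836.7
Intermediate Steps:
g(R) = 1/(-3 + R)
(g(-3) + 86)*68 = (1/(-3 - 3) + 86)*68 = (1/(-6) + 86)*68 = (-⅙ + 86)*68 = (515/6)*68 = 17510/3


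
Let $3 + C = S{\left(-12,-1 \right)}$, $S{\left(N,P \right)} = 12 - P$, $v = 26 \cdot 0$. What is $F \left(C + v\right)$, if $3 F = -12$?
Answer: $-40$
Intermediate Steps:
$v = 0$
$F = -4$ ($F = \frac{1}{3} \left(-12\right) = -4$)
$C = 10$ ($C = -3 + \left(12 - -1\right) = -3 + \left(12 + 1\right) = -3 + 13 = 10$)
$F \left(C + v\right) = - 4 \left(10 + 0\right) = \left(-4\right) 10 = -40$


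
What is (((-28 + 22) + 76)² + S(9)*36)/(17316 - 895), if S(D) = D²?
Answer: 7816/16421 ≈ 0.47598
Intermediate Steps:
(((-28 + 22) + 76)² + S(9)*36)/(17316 - 895) = (((-28 + 22) + 76)² + 9²*36)/(17316 - 895) = ((-6 + 76)² + 81*36)/16421 = (70² + 2916)*(1/16421) = (4900 + 2916)*(1/16421) = 7816*(1/16421) = 7816/16421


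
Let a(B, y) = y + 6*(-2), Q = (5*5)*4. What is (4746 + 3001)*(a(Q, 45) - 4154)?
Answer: -31925387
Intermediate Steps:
Q = 100 (Q = 25*4 = 100)
a(B, y) = -12 + y (a(B, y) = y - 12 = -12 + y)
(4746 + 3001)*(a(Q, 45) - 4154) = (4746 + 3001)*((-12 + 45) - 4154) = 7747*(33 - 4154) = 7747*(-4121) = -31925387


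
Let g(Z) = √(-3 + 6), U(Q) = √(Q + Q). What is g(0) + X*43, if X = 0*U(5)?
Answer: √3 ≈ 1.7320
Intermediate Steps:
U(Q) = √2*√Q (U(Q) = √(2*Q) = √2*√Q)
g(Z) = √3
X = 0 (X = 0*(√2*√5) = 0*√10 = 0)
g(0) + X*43 = √3 + 0*43 = √3 + 0 = √3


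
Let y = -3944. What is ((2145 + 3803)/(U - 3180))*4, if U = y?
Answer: -5948/1781 ≈ -3.3397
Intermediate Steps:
U = -3944
((2145 + 3803)/(U - 3180))*4 = ((2145 + 3803)/(-3944 - 3180))*4 = (5948/(-7124))*4 = (5948*(-1/7124))*4 = -1487/1781*4 = -5948/1781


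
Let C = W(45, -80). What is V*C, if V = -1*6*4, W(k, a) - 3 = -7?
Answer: 96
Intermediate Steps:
W(k, a) = -4 (W(k, a) = 3 - 7 = -4)
V = -24 (V = -6*4 = -24)
C = -4
V*C = -24*(-4) = 96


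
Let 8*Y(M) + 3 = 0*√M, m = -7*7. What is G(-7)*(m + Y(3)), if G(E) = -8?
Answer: 395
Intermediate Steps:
m = -49
Y(M) = -3/8 (Y(M) = -3/8 + (0*√M)/8 = -3/8 + (⅛)*0 = -3/8 + 0 = -3/8)
G(-7)*(m + Y(3)) = -8*(-49 - 3/8) = -8*(-395/8) = 395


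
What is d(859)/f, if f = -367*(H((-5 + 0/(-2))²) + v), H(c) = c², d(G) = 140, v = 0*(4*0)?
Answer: -28/45875 ≈ -0.00061035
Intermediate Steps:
v = 0 (v = 0*0 = 0)
f = -229375 (f = -367*(((-5 + 0/(-2))²)² + 0) = -367*(((-5 + 0*(-½))²)² + 0) = -367*(((-5 + 0)²)² + 0) = -367*(((-5)²)² + 0) = -367*(25² + 0) = -367*(625 + 0) = -367*625 = -229375)
d(859)/f = 140/(-229375) = 140*(-1/229375) = -28/45875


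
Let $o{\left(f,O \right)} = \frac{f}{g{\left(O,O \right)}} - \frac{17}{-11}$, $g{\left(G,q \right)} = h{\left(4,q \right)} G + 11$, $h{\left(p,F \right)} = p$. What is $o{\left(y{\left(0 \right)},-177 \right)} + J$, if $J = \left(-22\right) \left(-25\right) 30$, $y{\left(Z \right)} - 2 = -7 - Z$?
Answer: $\frac{126517404}{7667} \approx 16502.0$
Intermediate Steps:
$y{\left(Z \right)} = -5 - Z$ ($y{\left(Z \right)} = 2 - \left(7 + Z\right) = -5 - Z$)
$g{\left(G,q \right)} = 11 + 4 G$ ($g{\left(G,q \right)} = 4 G + 11 = 11 + 4 G$)
$o{\left(f,O \right)} = \frac{17}{11} + \frac{f}{11 + 4 O}$ ($o{\left(f,O \right)} = \frac{f}{11 + 4 O} - \frac{17}{-11} = \frac{f}{11 + 4 O} - - \frac{17}{11} = \frac{f}{11 + 4 O} + \frac{17}{11} = \frac{17}{11} + \frac{f}{11 + 4 O}$)
$J = 16500$ ($J = 550 \cdot 30 = 16500$)
$o{\left(y{\left(0 \right)},-177 \right)} + J = \frac{187 + 11 \left(-5 - 0\right) + 68 \left(-177\right)}{11 \left(11 + 4 \left(-177\right)\right)} + 16500 = \frac{187 + 11 \left(-5 + 0\right) - 12036}{11 \left(11 - 708\right)} + 16500 = \frac{187 + 11 \left(-5\right) - 12036}{11 \left(-697\right)} + 16500 = \frac{1}{11} \left(- \frac{1}{697}\right) \left(187 - 55 - 12036\right) + 16500 = \frac{1}{11} \left(- \frac{1}{697}\right) \left(-11904\right) + 16500 = \frac{11904}{7667} + 16500 = \frac{126517404}{7667}$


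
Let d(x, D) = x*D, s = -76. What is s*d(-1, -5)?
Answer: -380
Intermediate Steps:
d(x, D) = D*x
s*d(-1, -5) = -(-380)*(-1) = -76*5 = -380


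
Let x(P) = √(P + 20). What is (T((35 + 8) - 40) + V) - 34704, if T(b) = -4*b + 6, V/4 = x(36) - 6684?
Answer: -61446 + 8*√14 ≈ -61416.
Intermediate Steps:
x(P) = √(20 + P)
V = -26736 + 8*√14 (V = 4*(√(20 + 36) - 6684) = 4*(√56 - 6684) = 4*(2*√14 - 6684) = 4*(-6684 + 2*√14) = -26736 + 8*√14 ≈ -26706.)
T(b) = 6 - 4*b
(T((35 + 8) - 40) + V) - 34704 = ((6 - 4*((35 + 8) - 40)) + (-26736 + 8*√14)) - 34704 = ((6 - 4*(43 - 40)) + (-26736 + 8*√14)) - 34704 = ((6 - 4*3) + (-26736 + 8*√14)) - 34704 = ((6 - 12) + (-26736 + 8*√14)) - 34704 = (-6 + (-26736 + 8*√14)) - 34704 = (-26742 + 8*√14) - 34704 = -61446 + 8*√14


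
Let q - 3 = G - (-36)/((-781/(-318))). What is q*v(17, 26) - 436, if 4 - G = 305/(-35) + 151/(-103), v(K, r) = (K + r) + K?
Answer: 830183264/563101 ≈ 1474.3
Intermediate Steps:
v(K, r) = r + 2*K
G = 10224/721 (G = 4 - (305/(-35) + 151/(-103)) = 4 - (305*(-1/35) + 151*(-1/103)) = 4 - (-61/7 - 151/103) = 4 - 1*(-7340/721) = 4 + 7340/721 = 10224/721 ≈ 14.180)
q = 17928255/563101 (q = 3 + (10224/721 - (-36)/((-781/(-318)))) = 3 + (10224/721 - (-36)/((-781*(-1/318)))) = 3 + (10224/721 - (-36)/781/318) = 3 + (10224/721 - (-36)*318/781) = 3 + (10224/721 - 1*(-11448/781)) = 3 + (10224/721 + 11448/781) = 3 + 16238952/563101 = 17928255/563101 ≈ 31.838)
q*v(17, 26) - 436 = 17928255*(26 + 2*17)/563101 - 436 = 17928255*(26 + 34)/563101 - 436 = (17928255/563101)*60 - 436 = 1075695300/563101 - 436 = 830183264/563101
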